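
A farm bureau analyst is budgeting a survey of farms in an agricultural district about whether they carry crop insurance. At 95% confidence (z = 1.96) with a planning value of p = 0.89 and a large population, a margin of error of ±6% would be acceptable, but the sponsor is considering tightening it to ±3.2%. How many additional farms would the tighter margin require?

263

At ±6%: n = 1.96² × 0.0979 / 0.060² ≈ 104.47 → 105.
At ±3.2%: n = 1.96² × 0.0979 / 0.032² ≈ 367.28 → 368.
Additional respondents: 368 − 105 = 263.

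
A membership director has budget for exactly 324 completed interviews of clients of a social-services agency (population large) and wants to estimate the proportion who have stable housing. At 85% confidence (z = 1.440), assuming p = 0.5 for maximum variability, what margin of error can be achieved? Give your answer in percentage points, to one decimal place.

4.0

SE(p̂) = √[p(1−p)/n] = √[0.2500/324] = 0.02778.
E = z × SE = 1.440 × 0.02778 = 0.04000, or 4.0 percentage points.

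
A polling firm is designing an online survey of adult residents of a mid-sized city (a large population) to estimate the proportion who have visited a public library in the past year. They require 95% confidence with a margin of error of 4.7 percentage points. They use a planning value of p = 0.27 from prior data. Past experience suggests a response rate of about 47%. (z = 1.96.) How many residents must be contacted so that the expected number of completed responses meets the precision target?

Completed interviews needed: n₀ = 1.96² × 0.1971 / 0.047² ≈ 342.77 → 343.
At a 47% response rate, contacts needed = 343 / 0.47 ≈ 729.79 → 730.

730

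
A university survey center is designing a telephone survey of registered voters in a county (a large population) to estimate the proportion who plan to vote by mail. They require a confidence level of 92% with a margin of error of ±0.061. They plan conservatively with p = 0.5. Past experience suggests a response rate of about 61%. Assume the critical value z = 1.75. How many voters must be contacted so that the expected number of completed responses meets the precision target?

338

Completed interviews needed: n₀ = 1.75² × 0.2500 / 0.061² ≈ 205.76 → 206.
At a 61% response rate, contacts needed = 206 / 0.61 ≈ 337.70 → 338.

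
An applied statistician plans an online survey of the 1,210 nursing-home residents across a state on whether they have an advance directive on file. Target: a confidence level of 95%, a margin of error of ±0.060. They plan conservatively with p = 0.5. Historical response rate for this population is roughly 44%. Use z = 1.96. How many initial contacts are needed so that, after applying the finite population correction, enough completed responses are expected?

Completed interviews needed (unadjusted): n₀ = 1.96² × 0.2500 / 0.060² ≈ 266.78 → 267.
FPC for N = 1,210: n = 267 / (1 + 266/1210) = 267 / 1.2198 ≈ 218.88 → 219.
At a 44% response rate, contacts needed = 219 / 0.44 ≈ 497.73 → 498.

498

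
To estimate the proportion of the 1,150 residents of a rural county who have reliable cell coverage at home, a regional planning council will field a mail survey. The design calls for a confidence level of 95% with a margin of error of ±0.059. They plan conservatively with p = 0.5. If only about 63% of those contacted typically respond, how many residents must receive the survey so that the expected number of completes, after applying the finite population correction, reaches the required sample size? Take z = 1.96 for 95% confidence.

Completed interviews needed (unadjusted): n₀ = 1.96² × 0.2500 / 0.059² ≈ 275.90 → 276.
FPC for N = 1,150: n = 276 / (1 + 275/1150) = 276 / 1.2391 ≈ 222.74 → 223.
At a 63% response rate, contacts needed = 223 / 0.63 ≈ 353.97 → 354.

354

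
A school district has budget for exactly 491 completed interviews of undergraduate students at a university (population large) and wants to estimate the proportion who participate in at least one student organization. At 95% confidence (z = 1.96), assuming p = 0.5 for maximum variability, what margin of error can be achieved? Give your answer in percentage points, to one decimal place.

SE(p̂) = √[p(1−p)/n] = √[0.2500/491] = 0.02256.
E = z × SE = 1.96 × 0.02256 = 0.04423, or 4.4 percentage points.

4.4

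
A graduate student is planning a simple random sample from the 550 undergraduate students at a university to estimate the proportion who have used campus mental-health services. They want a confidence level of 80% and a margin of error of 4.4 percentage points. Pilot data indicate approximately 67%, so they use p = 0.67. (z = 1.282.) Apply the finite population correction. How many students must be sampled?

Unadjusted: n₀ = 1.282² × 0.67 × 0.33 / 0.044² ≈ 187.70, so n₀ = 188.
Finite population correction with N = 550: n = n₀ / (1 + (n₀−1)/N) = 188 / (1 + 187/550) = 188 / 1.3400 ≈ 140.30.
Rounding up, n = 141.

141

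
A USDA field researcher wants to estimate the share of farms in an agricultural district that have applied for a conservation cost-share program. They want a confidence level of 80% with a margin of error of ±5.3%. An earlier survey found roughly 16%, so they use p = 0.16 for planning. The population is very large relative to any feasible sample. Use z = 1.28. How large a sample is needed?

With p = 0.16, p(1−p) = 0.1344.
n = z²·p(1−p)/E² = 1.28² × 0.1344 / 0.053² = 1.6384 × 0.1344 / 0.002809 ≈ 78.39.
Rounding up gives n = 79.

79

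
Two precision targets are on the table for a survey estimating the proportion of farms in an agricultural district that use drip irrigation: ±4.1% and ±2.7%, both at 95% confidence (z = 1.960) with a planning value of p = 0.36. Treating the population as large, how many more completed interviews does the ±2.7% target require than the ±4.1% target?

At ±4.1%: n = 1.960² × 0.2304 / 0.041² ≈ 526.53 → 527.
At ±2.7%: n = 1.960² × 0.2304 / 0.027² ≈ 1214.14 → 1215.
Additional respondents: 1215 − 527 = 688.

688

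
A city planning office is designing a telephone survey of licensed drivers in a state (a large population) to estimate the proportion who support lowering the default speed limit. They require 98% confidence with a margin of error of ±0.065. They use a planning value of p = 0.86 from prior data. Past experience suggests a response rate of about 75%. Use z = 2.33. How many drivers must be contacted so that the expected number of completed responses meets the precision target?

Completed interviews needed: n₀ = 2.33² × 0.1204 / 0.065² ≈ 154.71 → 155.
At a 75% response rate, contacts needed = 155 / 0.75 ≈ 206.67 → 207.

207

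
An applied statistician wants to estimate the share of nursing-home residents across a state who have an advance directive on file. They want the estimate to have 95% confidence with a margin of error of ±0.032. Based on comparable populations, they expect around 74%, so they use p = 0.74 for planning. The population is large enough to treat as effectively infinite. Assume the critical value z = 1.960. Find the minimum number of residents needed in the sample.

With p = 0.74, p(1−p) = 0.1924.
n = z²·p(1−p)/E² = 1.960² × 0.1924 / 0.032² = 3.8416 × 0.1924 / 0.001024 ≈ 721.80.
Rounding up gives n = 722.

722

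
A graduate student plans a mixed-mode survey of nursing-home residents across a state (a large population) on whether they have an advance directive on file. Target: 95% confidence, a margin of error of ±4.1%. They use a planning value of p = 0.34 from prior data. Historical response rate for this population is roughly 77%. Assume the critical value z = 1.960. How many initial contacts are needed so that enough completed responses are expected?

Completed interviews needed: n₀ = 1.960² × 0.2244 / 0.041² ≈ 512.82 → 513.
At a 77% response rate, contacts needed = 513 / 0.77 ≈ 666.23 → 667.

667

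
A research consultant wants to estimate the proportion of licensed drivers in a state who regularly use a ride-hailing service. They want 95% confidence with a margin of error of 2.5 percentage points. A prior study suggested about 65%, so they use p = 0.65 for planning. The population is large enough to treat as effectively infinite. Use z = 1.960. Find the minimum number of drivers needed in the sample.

With p = 0.65, p(1−p) = 0.2275.
n = z²·p(1−p)/E² = 1.960² × 0.2275 / 0.025² = 3.8416 × 0.2275 / 0.000625 ≈ 1398.34.
Rounding up gives n = 1399.

1399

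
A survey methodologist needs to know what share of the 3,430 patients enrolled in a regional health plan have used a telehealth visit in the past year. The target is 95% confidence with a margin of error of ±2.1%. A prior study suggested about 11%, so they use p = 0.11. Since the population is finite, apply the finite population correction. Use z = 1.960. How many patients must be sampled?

684

Unadjusted: n₀ = 1.960² × 0.11 × 0.89 / 0.021² ≈ 852.82, so n₀ = 853.
Finite population correction with N = 3,430: n = n₀ / (1 + (n₀−1)/N) = 853 / (1 + 852/3430) = 853 / 1.2484 ≈ 683.28.
Rounding up, n = 684.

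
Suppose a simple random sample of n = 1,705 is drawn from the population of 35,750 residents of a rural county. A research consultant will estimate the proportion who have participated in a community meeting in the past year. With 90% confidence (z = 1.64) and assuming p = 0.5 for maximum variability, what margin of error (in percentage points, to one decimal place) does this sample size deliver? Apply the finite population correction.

1.9

Finite-population factor: (N−n)/(N−1) = (35750−1705)/(35750−1) = 0.9523.
SE(p̂) = √[p(1−p)/n · (N−n)/(N−1)] = √[0.2500/1705 × 0.9523] = 0.01182.
E = z × SE = 1.64 × 0.01182 = 0.01938 ≈ 1.9 percentage points.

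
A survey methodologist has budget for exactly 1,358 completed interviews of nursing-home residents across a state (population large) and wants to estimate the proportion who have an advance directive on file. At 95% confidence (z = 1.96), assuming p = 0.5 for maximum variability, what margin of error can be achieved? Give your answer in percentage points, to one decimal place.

2.7

SE(p̂) = √[p(1−p)/n] = √[0.2500/1358] = 0.01357.
E = z × SE = 1.96 × 0.01357 = 0.02659, or 2.7 percentage points.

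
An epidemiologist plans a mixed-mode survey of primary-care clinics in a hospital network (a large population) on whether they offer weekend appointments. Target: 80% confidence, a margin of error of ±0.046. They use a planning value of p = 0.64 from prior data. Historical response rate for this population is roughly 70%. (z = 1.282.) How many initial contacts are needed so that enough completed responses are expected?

Completed interviews needed: n₀ = 1.282² × 0.2304 / 0.046² ≈ 178.95 → 179.
At a 70% response rate, contacts needed = 179 / 0.70 ≈ 255.71 → 256.

256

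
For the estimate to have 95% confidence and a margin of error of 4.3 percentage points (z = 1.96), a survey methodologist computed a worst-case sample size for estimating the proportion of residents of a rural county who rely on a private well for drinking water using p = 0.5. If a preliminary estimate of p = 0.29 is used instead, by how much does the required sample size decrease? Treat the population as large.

92

Conservative (p = 0.5): n = 1.96² × 0.25 / 0.043² ≈ 519.42 → 520.
Using p = 0.29: p(1−p) = 0.2059, so n = 1.96² × 0.2059 / 0.043² ≈ 427.79 → 428.
Reduction: 520 − 428 = 92.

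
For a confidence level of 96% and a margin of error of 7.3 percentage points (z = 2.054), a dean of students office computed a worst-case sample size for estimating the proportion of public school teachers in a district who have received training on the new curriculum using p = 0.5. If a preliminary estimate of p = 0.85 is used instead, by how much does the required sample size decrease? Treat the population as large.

Conservative (p = 0.5): n = 2.054² × 0.25 / 0.073² ≈ 197.92 → 198.
Using p = 0.85: p(1−p) = 0.1275, so n = 2.054² × 0.1275 / 0.073² ≈ 100.94 → 101.
Reduction: 198 − 101 = 97.

97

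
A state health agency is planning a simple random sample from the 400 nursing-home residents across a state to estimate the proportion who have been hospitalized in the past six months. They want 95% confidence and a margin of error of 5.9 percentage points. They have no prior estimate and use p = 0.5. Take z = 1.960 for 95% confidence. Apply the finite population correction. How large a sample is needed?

164

Unadjusted: n₀ = 1.960² × 0.50 × 0.50 / 0.059² ≈ 275.90, so n₀ = 276.
Finite population correction with N = 400: n = n₀ / (1 + (n₀−1)/N) = 276 / (1 + 275/400) = 276 / 1.6875 ≈ 163.56.
Rounding up, n = 164.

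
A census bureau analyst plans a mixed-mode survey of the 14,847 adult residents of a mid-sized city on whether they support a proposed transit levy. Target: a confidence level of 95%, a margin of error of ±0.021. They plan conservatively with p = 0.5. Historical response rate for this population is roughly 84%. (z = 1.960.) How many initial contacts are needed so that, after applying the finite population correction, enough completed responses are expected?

2262

Completed interviews needed (unadjusted): n₀ = 1.960² × 0.2500 / 0.021² ≈ 2177.78 → 2178.
FPC for N = 14,847: n = 2178 / (1 + 2177/14847) = 2178 / 1.1466 ≈ 1899.48 → 1900.
At an 84% response rate, contacts needed = 1900 / 0.84 ≈ 2261.90 → 2262.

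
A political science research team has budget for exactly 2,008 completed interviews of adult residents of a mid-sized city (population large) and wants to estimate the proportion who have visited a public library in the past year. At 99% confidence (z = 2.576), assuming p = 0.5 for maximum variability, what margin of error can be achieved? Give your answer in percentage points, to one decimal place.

2.9

SE(p̂) = √[p(1−p)/n] = √[0.2500/2008] = 0.01116.
E = z × SE = 2.576 × 0.01116 = 0.02874, or 2.9 percentage points.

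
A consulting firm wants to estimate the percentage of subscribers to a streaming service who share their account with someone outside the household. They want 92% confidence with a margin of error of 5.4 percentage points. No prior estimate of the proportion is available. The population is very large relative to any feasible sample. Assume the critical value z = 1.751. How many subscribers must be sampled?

263

With no prior estimate, use p = 0.5, giving p(1−p) = 0.25.
n = z²·p(1−p)/E² = 1.751² × 0.2500 / 0.054² = 3.0660 × 0.2500 / 0.002916 ≈ 262.86.
Rounding up gives n = 263.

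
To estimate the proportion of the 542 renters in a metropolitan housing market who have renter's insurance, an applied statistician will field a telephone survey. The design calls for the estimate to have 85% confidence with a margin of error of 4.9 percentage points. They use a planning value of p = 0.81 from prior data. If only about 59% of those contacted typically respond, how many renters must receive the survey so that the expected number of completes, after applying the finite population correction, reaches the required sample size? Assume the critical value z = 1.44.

182

Completed interviews needed (unadjusted): n₀ = 1.44² × 0.1539 / 0.049² ≈ 132.91 → 133.
FPC for N = 542: n = 133 / (1 + 132/542) = 133 / 1.2435 ≈ 106.95 → 107.
At a 59% response rate, contacts needed = 107 / 0.59 ≈ 181.36 → 182.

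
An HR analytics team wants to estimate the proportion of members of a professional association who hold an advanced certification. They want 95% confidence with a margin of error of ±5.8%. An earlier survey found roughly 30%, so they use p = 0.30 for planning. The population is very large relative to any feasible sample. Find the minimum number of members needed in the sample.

For 95% confidence, z = 1.960.
With p = 0.30, p(1−p) = 0.2100.
n = z²·p(1−p)/E² = 1.960² × 0.2100 / 0.058² = 3.8416 × 0.2100 / 0.003364 ≈ 239.81.
Rounding up gives n = 240.

240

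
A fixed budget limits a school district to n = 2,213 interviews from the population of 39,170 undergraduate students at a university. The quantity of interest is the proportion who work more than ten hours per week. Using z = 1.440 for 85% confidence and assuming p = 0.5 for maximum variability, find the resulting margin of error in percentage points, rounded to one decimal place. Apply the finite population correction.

Finite-population factor: (N−n)/(N−1) = (39170−2213)/(39170−1) = 0.9435.
SE(p̂) = √[p(1−p)/n · (N−n)/(N−1)] = √[0.2500/2213 × 0.9435] = 0.01032.
E = z × SE = 1.440 × 0.01032 = 0.01487 ≈ 1.5 percentage points.

1.5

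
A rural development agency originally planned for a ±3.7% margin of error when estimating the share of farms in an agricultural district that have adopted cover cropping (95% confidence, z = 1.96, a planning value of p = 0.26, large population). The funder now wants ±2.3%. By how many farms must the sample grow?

858

At ±3.7%: n = 1.96² × 0.1924 / 0.037² ≈ 539.90 → 540.
At ±2.3%: n = 1.96² × 0.1924 / 0.023² ≈ 1397.21 → 1398.
Additional respondents: 1398 − 540 = 858.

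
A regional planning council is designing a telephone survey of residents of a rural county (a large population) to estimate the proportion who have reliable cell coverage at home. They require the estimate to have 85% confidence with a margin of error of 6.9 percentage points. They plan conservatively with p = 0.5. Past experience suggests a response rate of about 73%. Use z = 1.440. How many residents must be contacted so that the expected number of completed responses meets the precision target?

150

Completed interviews needed: n₀ = 1.440² × 0.2500 / 0.069² ≈ 108.88 → 109.
At a 73% response rate, contacts needed = 109 / 0.73 ≈ 149.32 → 150.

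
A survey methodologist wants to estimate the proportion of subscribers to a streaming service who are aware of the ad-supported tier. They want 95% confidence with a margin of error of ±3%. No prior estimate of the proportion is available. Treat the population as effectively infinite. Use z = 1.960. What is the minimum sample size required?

1068

With no prior estimate, use p = 0.5, giving p(1−p) = 0.25.
n = z²·p(1−p)/E² = 1.960² × 0.2500 / 0.030² = 3.8416 × 0.2500 / 0.000900 ≈ 1067.11.
Rounding up gives n = 1068.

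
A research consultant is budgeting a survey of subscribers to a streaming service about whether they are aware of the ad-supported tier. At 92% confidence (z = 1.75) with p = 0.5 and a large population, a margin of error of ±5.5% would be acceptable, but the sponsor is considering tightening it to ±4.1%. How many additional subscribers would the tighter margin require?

202

At ±5.5%: n = 1.75² × 0.2500 / 0.055² ≈ 253.10 → 254.
At ±4.1%: n = 1.75² × 0.2500 / 0.041² ≈ 455.46 → 456.
Additional respondents: 456 − 254 = 202.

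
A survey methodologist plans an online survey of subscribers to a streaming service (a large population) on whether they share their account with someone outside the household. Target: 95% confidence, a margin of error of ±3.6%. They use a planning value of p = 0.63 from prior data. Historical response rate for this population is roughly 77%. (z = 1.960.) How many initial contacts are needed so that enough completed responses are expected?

898

Completed interviews needed: n₀ = 1.960² × 0.2331 / 0.036² ≈ 690.95 → 691.
At a 77% response rate, contacts needed = 691 / 0.77 ≈ 897.40 → 898.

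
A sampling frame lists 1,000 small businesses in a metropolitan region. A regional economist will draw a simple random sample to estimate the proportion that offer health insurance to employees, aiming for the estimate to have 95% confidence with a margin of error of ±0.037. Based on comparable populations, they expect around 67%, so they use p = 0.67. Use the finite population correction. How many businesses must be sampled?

384

For 95% confidence, z = 1.96.
Unadjusted: n₀ = 1.96² × 0.67 × 0.33 / 0.037² ≈ 620.44, so n₀ = 621.
Finite population correction with N = 1,000: n = n₀ / (1 + (n₀−1)/N) = 621 / (1 + 620/1000) = 621 / 1.6200 ≈ 383.33.
Rounding up, n = 384.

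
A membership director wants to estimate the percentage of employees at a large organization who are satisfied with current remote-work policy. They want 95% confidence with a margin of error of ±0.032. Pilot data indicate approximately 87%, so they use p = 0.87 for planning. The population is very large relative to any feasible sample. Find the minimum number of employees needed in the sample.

For 95% confidence, z = 1.960.
With p = 0.87, p(1−p) = 0.1131.
n = z²·p(1−p)/E² = 1.960² × 0.1131 / 0.032² = 3.8416 × 0.1131 / 0.001024 ≈ 424.30.
Rounding up gives n = 425.

425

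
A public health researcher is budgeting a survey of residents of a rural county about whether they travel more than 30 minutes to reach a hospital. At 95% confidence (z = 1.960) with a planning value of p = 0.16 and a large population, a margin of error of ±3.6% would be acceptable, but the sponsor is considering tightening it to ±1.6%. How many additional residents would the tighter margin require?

At ±3.6%: n = 1.960² × 0.1344 / 0.036² ≈ 398.39 → 399.
At ±1.6%: n = 1.960² × 0.1344 / 0.016² ≈ 2016.84 → 2017.
Additional respondents: 2017 − 399 = 1618.

1618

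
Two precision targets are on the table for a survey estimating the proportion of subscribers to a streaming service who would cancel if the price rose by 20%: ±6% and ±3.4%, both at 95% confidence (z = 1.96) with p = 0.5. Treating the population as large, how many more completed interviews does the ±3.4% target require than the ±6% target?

564

At ±6%: n = 1.96² × 0.2500 / 0.060² ≈ 266.78 → 267.
At ±3.4%: n = 1.96² × 0.2500 / 0.034² ≈ 830.80 → 831.
Additional respondents: 831 − 267 = 564.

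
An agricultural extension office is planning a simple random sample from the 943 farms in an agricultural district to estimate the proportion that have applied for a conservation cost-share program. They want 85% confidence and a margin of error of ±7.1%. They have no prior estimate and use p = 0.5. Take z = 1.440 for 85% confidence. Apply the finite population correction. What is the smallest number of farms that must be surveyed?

93

Unadjusted: n₀ = 1.440² × 0.50 × 0.50 / 0.071² ≈ 102.84, so n₀ = 103.
Finite population correction with N = 943: n = n₀ / (1 + (n₀−1)/N) = 103 / (1 + 102/943) = 103 / 1.1082 ≈ 92.95.
Rounding up, n = 93.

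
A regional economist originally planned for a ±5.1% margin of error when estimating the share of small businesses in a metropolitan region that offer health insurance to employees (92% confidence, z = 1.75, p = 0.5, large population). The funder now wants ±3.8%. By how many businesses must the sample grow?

236

At ±5.1%: n = 1.75² × 0.2500 / 0.051² ≈ 294.36 → 295.
At ±3.8%: n = 1.75² × 0.2500 / 0.038² ≈ 530.21 → 531.
Additional respondents: 531 − 295 = 236.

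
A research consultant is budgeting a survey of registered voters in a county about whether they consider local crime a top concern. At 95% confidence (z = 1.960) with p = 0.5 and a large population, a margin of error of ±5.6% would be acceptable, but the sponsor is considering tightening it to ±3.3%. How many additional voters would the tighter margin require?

575

At ±5.6%: n = 1.960² × 0.2500 / 0.056² ≈ 306.25 → 307.
At ±3.3%: n = 1.960² × 0.2500 / 0.033² ≈ 881.91 → 882.
Additional respondents: 882 − 307 = 575.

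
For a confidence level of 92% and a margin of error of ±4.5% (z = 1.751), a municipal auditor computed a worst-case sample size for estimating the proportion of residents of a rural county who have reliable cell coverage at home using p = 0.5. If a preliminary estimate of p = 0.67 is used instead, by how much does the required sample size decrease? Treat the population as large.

44

Conservative (p = 0.5): n = 1.751² × 0.25 / 0.045² ≈ 378.52 → 379.
Using p = 0.67: p(1−p) = 0.2211, so n = 1.751² × 0.2211 / 0.045² ≈ 334.76 → 335.
Reduction: 379 − 335 = 44.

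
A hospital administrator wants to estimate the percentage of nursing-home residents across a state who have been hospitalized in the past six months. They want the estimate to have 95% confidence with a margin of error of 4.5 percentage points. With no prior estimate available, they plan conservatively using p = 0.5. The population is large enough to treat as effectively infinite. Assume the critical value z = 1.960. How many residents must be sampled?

475

With p = 0.5, p(1−p) = 0.25.
n = z²·p(1−p)/E² = 1.960² × 0.2500 / 0.045² = 3.8416 × 0.2500 / 0.002025 ≈ 474.27.
Rounding up gives n = 475.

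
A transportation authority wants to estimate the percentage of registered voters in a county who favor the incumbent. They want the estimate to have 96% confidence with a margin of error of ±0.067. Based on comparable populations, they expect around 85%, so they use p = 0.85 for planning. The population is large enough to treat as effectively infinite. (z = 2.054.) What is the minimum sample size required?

120

With p = 0.85, p(1−p) = 0.1275.
n = z²·p(1−p)/E² = 2.054² × 0.1275 / 0.067² = 4.2189 × 0.1275 / 0.004489 ≈ 119.83.
Rounding up gives n = 120.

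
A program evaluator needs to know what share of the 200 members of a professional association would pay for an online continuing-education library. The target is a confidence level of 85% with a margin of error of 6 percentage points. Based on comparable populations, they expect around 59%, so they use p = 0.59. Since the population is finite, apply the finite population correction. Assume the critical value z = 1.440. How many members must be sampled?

Unadjusted: n₀ = 1.440² × 0.59 × 0.41 / 0.060² ≈ 139.33, so n₀ = 140.
Finite population correction with N = 200: n = n₀ / (1 + (n₀−1)/N) = 140 / (1 + 139/200) = 140 / 1.6950 ≈ 82.60.
Rounding up, n = 83.

83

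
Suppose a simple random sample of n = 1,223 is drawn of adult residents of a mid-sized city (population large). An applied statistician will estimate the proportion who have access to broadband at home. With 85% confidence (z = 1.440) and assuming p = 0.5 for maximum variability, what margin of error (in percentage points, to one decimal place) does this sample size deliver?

SE(p̂) = √[p(1−p)/n] = √[0.2500/1223] = 0.01430.
E = z × SE = 1.440 × 0.01430 = 0.02059, or 2.1 percentage points.

2.1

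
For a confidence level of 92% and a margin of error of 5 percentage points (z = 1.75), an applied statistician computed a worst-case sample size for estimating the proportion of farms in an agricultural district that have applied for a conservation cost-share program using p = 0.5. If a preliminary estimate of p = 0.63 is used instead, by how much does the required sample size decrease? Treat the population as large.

Conservative (p = 0.5): n = 1.75² × 0.25 / 0.050² ≈ 306.25 → 307.
Using p = 0.63: p(1−p) = 0.2331, so n = 1.75² × 0.2331 / 0.050² ≈ 285.55 → 286.
Reduction: 307 − 286 = 21.

21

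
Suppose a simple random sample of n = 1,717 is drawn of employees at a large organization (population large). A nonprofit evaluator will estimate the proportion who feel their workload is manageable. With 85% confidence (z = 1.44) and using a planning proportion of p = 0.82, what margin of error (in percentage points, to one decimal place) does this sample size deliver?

SE(p̂) = √[p(1−p)/n] = √[0.1476/1717] = 0.00927.
E = z × SE = 1.44 × 0.00927 = 0.01335, or 1.3 percentage points.

1.3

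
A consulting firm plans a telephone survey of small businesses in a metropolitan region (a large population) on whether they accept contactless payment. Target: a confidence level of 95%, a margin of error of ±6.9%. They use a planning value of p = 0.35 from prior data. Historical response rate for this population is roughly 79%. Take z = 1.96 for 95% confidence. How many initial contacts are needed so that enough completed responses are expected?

Completed interviews needed: n₀ = 1.96² × 0.2275 / 0.069² ≈ 183.57 → 184.
At a 79% response rate, contacts needed = 184 / 0.79 ≈ 232.91 → 233.

233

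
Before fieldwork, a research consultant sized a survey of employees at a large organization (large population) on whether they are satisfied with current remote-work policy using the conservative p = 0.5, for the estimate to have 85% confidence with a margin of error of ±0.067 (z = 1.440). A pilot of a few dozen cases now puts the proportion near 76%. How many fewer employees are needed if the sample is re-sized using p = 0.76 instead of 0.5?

Conservative (p = 0.5): n = 1.440² × 0.25 / 0.067² ≈ 115.48 → 116.
Using p = 0.76: p(1−p) = 0.1824, so n = 1.440² × 0.1824 / 0.067² ≈ 84.26 → 85.
Reduction: 116 − 85 = 31.

31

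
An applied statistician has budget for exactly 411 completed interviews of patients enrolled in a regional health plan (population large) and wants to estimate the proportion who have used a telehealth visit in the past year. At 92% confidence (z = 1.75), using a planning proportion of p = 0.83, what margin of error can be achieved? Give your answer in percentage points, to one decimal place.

3.2

SE(p̂) = √[p(1−p)/n] = √[0.1411/411] = 0.01853.
E = z × SE = 1.75 × 0.01853 = 0.03243, or 3.2 percentage points.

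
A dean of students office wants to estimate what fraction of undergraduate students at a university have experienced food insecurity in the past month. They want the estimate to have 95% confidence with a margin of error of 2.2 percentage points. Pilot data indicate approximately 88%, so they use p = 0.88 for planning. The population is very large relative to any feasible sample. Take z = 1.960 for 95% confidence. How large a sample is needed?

With p = 0.88, p(1−p) = 0.1056.
n = z²·p(1−p)/E² = 1.960² × 0.1056 / 0.022² = 3.8416 × 0.1056 / 0.000484 ≈ 838.17.
Rounding up gives n = 839.

839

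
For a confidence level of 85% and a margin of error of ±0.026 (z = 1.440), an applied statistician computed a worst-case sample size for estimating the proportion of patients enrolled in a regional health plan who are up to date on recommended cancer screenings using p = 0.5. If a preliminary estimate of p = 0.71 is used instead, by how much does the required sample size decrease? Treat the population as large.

135

Conservative (p = 0.5): n = 1.440² × 0.25 / 0.026² ≈ 766.86 → 767.
Using p = 0.71: p(1−p) = 0.2059, so n = 1.440² × 0.2059 / 0.026² ≈ 631.59 → 632.
Reduction: 767 − 632 = 135.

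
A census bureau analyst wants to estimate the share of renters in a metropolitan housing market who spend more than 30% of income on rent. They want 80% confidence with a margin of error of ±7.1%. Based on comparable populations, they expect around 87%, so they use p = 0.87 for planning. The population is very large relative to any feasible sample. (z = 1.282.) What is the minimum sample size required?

37

With p = 0.87, p(1−p) = 0.1131.
n = z²·p(1−p)/E² = 1.282² × 0.1131 / 0.071² = 1.6435 × 0.1131 / 0.005041 ≈ 36.87.
Rounding up gives n = 37.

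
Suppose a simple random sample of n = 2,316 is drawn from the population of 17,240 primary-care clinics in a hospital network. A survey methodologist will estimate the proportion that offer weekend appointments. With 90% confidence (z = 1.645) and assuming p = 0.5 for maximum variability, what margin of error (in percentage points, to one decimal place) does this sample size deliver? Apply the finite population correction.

Finite-population factor: (N−n)/(N−1) = (17240−2316)/(17240−1) = 0.8657.
SE(p̂) = √[p(1−p)/n · (N−n)/(N−1)] = √[0.2500/2316 × 0.8657] = 0.00967.
E = z × SE = 1.645 × 0.00967 = 0.01590 ≈ 1.6 percentage points.

1.6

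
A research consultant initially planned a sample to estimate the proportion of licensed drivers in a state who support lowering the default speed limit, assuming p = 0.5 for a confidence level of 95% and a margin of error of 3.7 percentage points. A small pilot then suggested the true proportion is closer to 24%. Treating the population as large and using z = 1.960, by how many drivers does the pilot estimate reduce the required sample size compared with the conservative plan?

190

Conservative (p = 0.5): n = 1.960² × 0.25 / 0.037² ≈ 701.53 → 702.
Using p = 0.24: p(1−p) = 0.1824, so n = 1.960² × 0.1824 / 0.037² ≈ 511.84 → 512.
Reduction: 702 − 512 = 190.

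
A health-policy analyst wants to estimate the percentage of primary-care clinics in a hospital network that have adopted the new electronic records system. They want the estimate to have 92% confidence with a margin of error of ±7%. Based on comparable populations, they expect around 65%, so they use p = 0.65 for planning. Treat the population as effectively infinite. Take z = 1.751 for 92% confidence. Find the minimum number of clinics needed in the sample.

With p = 0.65, p(1−p) = 0.2275.
n = z²·p(1−p)/E² = 1.751² × 0.2275 / 0.070² = 3.0660 × 0.2275 / 0.004900 ≈ 142.35.
Rounding up gives n = 143.

143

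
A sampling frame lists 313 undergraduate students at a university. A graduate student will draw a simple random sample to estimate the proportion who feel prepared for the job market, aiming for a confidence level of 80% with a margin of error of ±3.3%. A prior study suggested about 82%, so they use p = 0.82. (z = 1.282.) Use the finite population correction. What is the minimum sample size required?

Unadjusted: n₀ = 1.282² × 0.82 × 0.18 / 0.033² ≈ 222.76, so n₀ = 223.
Finite population correction with N = 313: n = n₀ / (1 + (n₀−1)/N) = 223 / (1 + 222/313) = 223 / 1.7093 ≈ 130.47.
Rounding up, n = 131.

131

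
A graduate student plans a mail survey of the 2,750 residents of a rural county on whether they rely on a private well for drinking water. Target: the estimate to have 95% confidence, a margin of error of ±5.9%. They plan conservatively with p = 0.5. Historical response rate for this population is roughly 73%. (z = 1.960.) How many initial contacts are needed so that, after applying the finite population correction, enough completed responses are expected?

Completed interviews needed (unadjusted): n₀ = 1.960² × 0.2500 / 0.059² ≈ 275.90 → 276.
FPC for N = 2,750: n = 276 / (1 + 275/2750) = 276 / 1.1000 ≈ 250.91 → 251.
At a 73% response rate, contacts needed = 251 / 0.73 ≈ 343.84 → 344.

344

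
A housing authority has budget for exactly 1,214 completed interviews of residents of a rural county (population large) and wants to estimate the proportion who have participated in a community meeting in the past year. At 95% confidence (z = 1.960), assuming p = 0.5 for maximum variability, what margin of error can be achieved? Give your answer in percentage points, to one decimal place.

2.8

SE(p̂) = √[p(1−p)/n] = √[0.2500/1214] = 0.01435.
E = z × SE = 1.960 × 0.01435 = 0.02813, or 2.8 percentage points.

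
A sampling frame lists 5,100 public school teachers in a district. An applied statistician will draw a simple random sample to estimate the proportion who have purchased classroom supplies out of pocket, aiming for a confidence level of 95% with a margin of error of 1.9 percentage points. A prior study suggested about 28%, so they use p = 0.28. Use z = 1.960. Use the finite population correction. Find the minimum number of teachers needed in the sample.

1511

Unadjusted: n₀ = 1.960² × 0.28 × 0.72 / 0.019² ≈ 2145.34, so n₀ = 2146.
Finite population correction with N = 5,100: n = n₀ / (1 + (n₀−1)/N) = 2146 / (1 + 2145/5100) = 2146 / 1.4206 ≈ 1510.64.
Rounding up, n = 1511.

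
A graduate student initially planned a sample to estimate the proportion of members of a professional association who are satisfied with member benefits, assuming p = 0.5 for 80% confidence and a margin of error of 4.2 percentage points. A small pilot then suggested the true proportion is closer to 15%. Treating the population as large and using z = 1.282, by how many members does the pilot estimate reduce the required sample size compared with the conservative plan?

Conservative (p = 0.5): n = 1.282² × 0.25 / 0.042² ≈ 232.93 → 233.
Using p = 0.15: p(1−p) = 0.1275, so n = 1.282² × 0.1275 / 0.042² ≈ 118.79 → 119.
Reduction: 233 − 119 = 114.

114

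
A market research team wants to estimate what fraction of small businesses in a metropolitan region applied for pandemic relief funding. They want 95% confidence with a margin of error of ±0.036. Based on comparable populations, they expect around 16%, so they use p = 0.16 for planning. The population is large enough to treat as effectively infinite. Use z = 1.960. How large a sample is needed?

399

With p = 0.16, p(1−p) = 0.1344.
n = z²·p(1−p)/E² = 1.960² × 0.1344 / 0.036² = 3.8416 × 0.1344 / 0.001296 ≈ 398.39.
Rounding up gives n = 399.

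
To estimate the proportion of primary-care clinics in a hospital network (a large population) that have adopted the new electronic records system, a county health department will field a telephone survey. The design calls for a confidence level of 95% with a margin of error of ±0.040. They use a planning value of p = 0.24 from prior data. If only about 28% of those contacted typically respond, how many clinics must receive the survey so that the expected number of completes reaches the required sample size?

1565

For 95% confidence, z = 1.960.
Completed interviews needed: n₀ = 1.960² × 0.1824 / 0.040² ≈ 437.94 → 438.
At a 28% response rate, contacts needed = 438 / 0.28 ≈ 1564.29 → 1565.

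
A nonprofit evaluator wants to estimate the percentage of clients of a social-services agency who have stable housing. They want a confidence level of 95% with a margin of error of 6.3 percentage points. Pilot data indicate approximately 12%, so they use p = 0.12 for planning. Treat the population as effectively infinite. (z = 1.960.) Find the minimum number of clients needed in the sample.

With p = 0.12, p(1−p) = 0.1056.
n = z²·p(1−p)/E² = 1.960² × 0.1056 / 0.063² = 3.8416 × 0.1056 / 0.003969 ≈ 102.21.
Rounding up gives n = 103.

103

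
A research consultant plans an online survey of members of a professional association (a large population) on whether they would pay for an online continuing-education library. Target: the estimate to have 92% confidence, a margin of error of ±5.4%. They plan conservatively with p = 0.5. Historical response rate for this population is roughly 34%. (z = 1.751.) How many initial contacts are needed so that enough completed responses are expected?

Completed interviews needed: n₀ = 1.751² × 0.2500 / 0.054² ≈ 262.86 → 263.
At a 34% response rate, contacts needed = 263 / 0.34 ≈ 773.53 → 774.

774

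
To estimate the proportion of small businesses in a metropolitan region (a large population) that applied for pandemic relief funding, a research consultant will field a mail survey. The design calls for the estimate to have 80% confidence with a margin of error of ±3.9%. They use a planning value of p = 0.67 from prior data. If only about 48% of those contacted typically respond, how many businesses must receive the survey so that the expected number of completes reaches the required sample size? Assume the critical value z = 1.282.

498

Completed interviews needed: n₀ = 1.282² × 0.2211 / 0.039² ≈ 238.91 → 239.
At a 48% response rate, contacts needed = 239 / 0.48 ≈ 497.92 → 498.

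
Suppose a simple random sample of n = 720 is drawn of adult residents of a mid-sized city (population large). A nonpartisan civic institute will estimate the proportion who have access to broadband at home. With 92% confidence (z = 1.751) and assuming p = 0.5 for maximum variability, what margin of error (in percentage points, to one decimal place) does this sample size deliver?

SE(p̂) = √[p(1−p)/n] = √[0.2500/720] = 0.01863.
E = z × SE = 1.751 × 0.01863 = 0.03263, or 3.3 percentage points.

3.3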